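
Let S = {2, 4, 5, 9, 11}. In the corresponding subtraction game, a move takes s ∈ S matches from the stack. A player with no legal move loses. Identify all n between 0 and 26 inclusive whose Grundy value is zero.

0, 1, 7, 8, 14, 15, 21, 22

n :  0  1  2  3  4  5  6  7  8  9 10 11 12 13 14 15 16 17 18 19 20 21 22 23 24 25 26
G :  0  0  1  1  2  2  3  0  0  1  1  2  2  3  0  0  1  1  2  2  3  0  0  1  1  2  2
P-positions are exactly the n with G(n) = 0.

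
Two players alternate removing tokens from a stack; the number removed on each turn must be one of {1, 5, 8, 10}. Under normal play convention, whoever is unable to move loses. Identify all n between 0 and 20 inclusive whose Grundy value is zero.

n :  0  1  2  3  4  5  6  7  8  9 10 11 12 13 14 15 16 17 18 19 20
G :  0  1  0  1  0  1  0  1  2  3  2  3  2  0  1  0  1  0  1  0  1
P-positions are exactly the n with G(n) = 0.

0, 2, 4, 6, 13, 15, 17, 19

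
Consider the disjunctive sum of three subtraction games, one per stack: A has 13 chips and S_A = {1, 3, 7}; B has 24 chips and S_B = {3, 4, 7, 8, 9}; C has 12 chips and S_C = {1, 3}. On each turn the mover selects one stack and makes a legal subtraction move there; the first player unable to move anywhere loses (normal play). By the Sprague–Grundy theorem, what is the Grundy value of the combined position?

1

Stack A, S = {1, 3, 7}:
n :  0  1  2  3  4  5  6  7  8  9 10 11 12 13
G :  0  1  0  1  0  1  0  1  0  1  0  1  0  1
G_A(13) = 1.
Stack B, S = {3, 4, 7, 8, 9}:
n :  0  1  2  3  4  5  6  7  8  9 10 11 12 13 14 15 16 17 18 19 20 21 22 23 24
G :  0  0  0  1  1  1  2  2  2  3  3  3  0  0  0  1  1  1  2  2  2  3  3  3  0
G_B(24) = 0.
Stack C, S = {1, 3}:
G(0) = 0
G(1) = mex{0} = 1
G(2) = mex{1} = 0
G(3) = mex{0,0} = 1
G(4) = mex{1,1} = 0
G(5) = mex{0,0} = 1
G(6) = mex{1,1} = 0
G(7) = mex{0,0} = 1
G(8) = mex{1,1} = 0
G(9) = mex{0,0} = 1
G(10) = mex{1,1} = 0
G(11) = mex{0,0} = 1
G(12) = mex{1,1} = 0
G_C(12) = 0.
Combined Grundy value = 1 ⊕ 0 ⊕ 0 = 1.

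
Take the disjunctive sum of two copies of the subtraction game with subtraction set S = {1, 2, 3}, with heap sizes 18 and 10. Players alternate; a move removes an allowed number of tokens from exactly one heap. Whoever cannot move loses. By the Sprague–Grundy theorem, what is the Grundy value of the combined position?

0

All heaps use S = {1, 2, 3}:
n :  0  1  2  3  4  5  6  7  8  9 10 11 12 13 14 15 16 17 18
G :  0  1  2  3  0  1  2  3  0  1  2  3  0  1  2  3  0  1  2
Heap A: G(18) = 2.
Heap B: G(10) = 2.
Combined Grundy value = 2 ⊕ 2 = 0.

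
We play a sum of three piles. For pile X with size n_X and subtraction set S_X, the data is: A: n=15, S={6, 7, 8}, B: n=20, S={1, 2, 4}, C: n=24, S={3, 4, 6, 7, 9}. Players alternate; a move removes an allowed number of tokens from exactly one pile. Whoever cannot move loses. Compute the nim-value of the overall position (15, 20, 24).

2

Pile A, S = {6, 7, 8}:
n :  0  1  2  3  4  5  6  7  8  9 10 11 12 13 14 15
G :  0  0  0  0  0  0  1  1  1  1  1  1  2  2  0  0
G_A(15) = 0.
Pile B, S = {1, 2, 4}:
n :  0  1  2  3  4  5  6  7  8  9 10 11 12 13 14 15 16 17 18 19 20
G :  0  1  2  0  1  2  0  1  2  0  1  2  0  1  2  0  1  2  0  1  2
G_B(20) = 2.
Pile C, S = {3, 4, 6, 7, 9}:
n :  0  1  2  3  4  5  6  7  8  9 10 11 12 13 14 15 16 17 18 19 20 21 22 23 24
G :  0  0  0  1  1  1  2  2  2  3  3  3  0  0  0  1  1  1  2  2  2  3  3  3  0
G_C(24) = 0.
Combined Grundy value = 0 ⊕ 2 ⊕ 0 = 2.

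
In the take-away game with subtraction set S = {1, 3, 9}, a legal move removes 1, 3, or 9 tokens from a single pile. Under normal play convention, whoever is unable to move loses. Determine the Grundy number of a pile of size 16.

0

G(0) = 0
G(1) = mex{0} = 1
G(2) = mex{1} = 0
G(3) = mex{0,0} = 1
G(4) = mex{1,1} = 0
G(5) = mex{0,0} = 1
G(6) = mex{1,1} = 0
G(7) = mex{0,0} = 1
G(8) = mex{1,1} = 0
G(9) = mex{0,0,0} = 1
G(10) = mex{1,1,1} = 0
G(11) = mex{0,0,0} = 1
G(12) = mex{1,1,1} = 0
G(13) = mex{0,0,0} = 1
G(14) = mex{1,1,1} = 0
G(15) = mex{0,0,0} = 1
G(16) = mex{1,1,1} = 0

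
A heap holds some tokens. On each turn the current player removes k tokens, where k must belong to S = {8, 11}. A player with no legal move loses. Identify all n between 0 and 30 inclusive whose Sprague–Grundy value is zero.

n :  0  1  2  3  4  5  6  7  8  9 10 11 12 13 14 15 16 17 18 19 20 21 22 23 24 25 26 27 28 29 30
G :  0  0  0  0  0  0  0  0  1  1  1  1  1  1  1  1  2  2  2  0  0  0  0  0  0  0  0  1  1  1  1
P-positions are exactly the n with G(n) = 0.

0, 1, 2, 3, 4, 5, 6, 7, 19, 20, 21, 22, 23, 24, 25, 26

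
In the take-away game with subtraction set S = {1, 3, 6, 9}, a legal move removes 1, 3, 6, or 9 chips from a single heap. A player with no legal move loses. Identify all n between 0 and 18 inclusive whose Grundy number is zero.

n :  0  1  2  3  4  5  6  7  8  9 10 11 12 13 14 15 16 17 18
G :  0  1  0  1  0  1  2  3  2  3  2  3  0  1  0  1  0  1  2
P-positions are exactly the n with G(n) = 0.

0, 2, 4, 12, 14, 16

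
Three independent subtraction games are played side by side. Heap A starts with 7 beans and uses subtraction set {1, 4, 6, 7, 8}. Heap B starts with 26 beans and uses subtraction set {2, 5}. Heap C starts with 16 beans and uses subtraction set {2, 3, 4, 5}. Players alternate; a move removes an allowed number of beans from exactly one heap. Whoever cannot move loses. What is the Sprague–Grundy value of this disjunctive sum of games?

Heap A, S = {1, 4, 6, 7, 8}:
n : 0 1 2 3 4 5 6 7
G : 0 1 0 1 2 0 1 2
G_A(7) = 2.
Heap B, S = {2, 5}:
G(0) = 0
G(1) = mex{} = 0
G(2) = mex{0} = 1
G(3) = mex{0} = 1
G(4) = mex{1} = 0
G(5) = mex{1,0} = 2
G(6) = mex{0,0} = 1
G(7) = mex{2,1} = 0
G(8) = mex{1,1} = 0
G(9) = mex{0,0} = 1
G(10) = mex{0,2} = 1
G(11) = mex{1,1} = 0
G(12) = mex{1,0} = 2
G(13) = mex{0,0} = 1
G(14) = mex{2,1} = 0
G(15) = mex{1,1} = 0
G(16) = mex{0,0} = 1
G(17) = mex{0,2} = 1
G(18) = mex{1,1} = 0
G(19) = mex{1,0} = 2
G(20) = mex{0,0} = 1
G(21) = mex{2,1} = 0
G(22) = mex{1,1} = 0
G(23) = mex{0,0} = 1
G(24) = mex{0,2} = 1
G(25) = mex{1,1} = 0
G(26) = mex{1,0} = 2
G_B(26) = 2.
Heap C, S = {2, 3, 4, 5}:
n :  0  1  2  3  4  5  6  7  8  9 10 11 12 13 14 15 16
G :  0  0  1  1  2  2  3  0  0  1  1  2  2  3  0  0  1
G_C(16) = 1.
Combined Grundy value = 2 ⊕ 2 ⊕ 1 = 1.

1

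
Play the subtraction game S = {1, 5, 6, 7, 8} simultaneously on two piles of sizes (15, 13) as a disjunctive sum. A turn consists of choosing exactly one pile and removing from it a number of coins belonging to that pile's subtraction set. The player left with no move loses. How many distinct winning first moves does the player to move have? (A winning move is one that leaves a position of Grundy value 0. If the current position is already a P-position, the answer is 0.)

0

All piles use S = {1, 5, 6, 7, 8}:
n :  0  1  2  3  4  5  6  7  8  9 10 11 12 13 14 15
G :  0  1  0  1  0  1  2  3  2  3  2  3  4  0  1  0
Pile A: G(15) = 0.
Pile B: G(13) = 0.
Combined Grundy value = 0 ⊕ 0 = 0.
A winning move leaves total XOR = 0, i.e. changes one component's Grundy value g to g ⊕ X where X is the current total.
Pile A: target g' = 0⊕0 = 0, but every legal move changes the Grundy value (mex property), so 0 moves.
Pile B: target g' = 0⊕0 = 0, but every legal move changes the Grundy value (mex property), so 0 moves.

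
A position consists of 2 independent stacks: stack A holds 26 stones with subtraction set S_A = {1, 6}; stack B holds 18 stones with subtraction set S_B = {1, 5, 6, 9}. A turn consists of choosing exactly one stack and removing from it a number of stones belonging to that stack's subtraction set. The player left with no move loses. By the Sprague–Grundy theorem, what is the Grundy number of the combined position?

Stack A, S = {1, 6}:
G(0) = 0
G(1) = mex{0} = 1
G(2) = mex{1} = 0
G(3) = mex{0} = 1
G(4) = mex{1} = 0
G(5) = mex{0} = 1
G(6) = mex{1,0} = 2
G(7) = mex{2,1} = 0
G(8) = mex{0,0} = 1
G(9) = mex{1,1} = 0
G(10) = mex{0,0} = 1
G(11) = mex{1,1} = 0
G(12) = mex{0,2} = 1
G(13) = mex{1,0} = 2
G(14) = mex{2,1} = 0
G(15) = mex{0,0} = 1
G(16) = mex{1,1} = 0
G(17) = mex{0,0} = 1
G(18) = mex{1,1} = 0
G(19) = mex{0,2} = 1
G(20) = mex{1,0} = 2
G(21) = mex{2,1} = 0
G(22) = mex{0,0} = 1
G(23) = mex{1,1} = 0
G(24) = mex{0,0} = 1
G(25) = mex{1,1} = 0
G(26) = mex{0,2} = 1
G_A(26) = 1.
Stack B, S = {1, 5, 6, 9}:
n :  0  1  2  3  4  5  6  7  8  9 10 11 12 13 14 15 16 17 18
G :  0  1  0  1  0  1  2  3  2  3  2  3  0  1  0  1  0  1  2
G_B(18) = 2.
Combined Grundy value = 1 ⊕ 2 = 3.

3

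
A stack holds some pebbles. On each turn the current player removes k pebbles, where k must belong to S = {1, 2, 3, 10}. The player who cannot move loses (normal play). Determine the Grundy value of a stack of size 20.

G(0) = 0
G(1) = mex{0} = 1
G(2) = mex{1,0} = 2
G(3) = mex{2,1,0} = 3
G(4) = mex{3,2,1} = 0
G(5) = mex{0,3,2} = 1
G(6) = mex{1,0,3} = 2
G(7) = mex{2,1,0} = 3
G(8) = mex{3,2,1} = 0
G(9) = mex{0,3,2} = 1
G(10) = mex{1,0,3,0} = 2
G(11) = mex{2,1,0,1} = 3
G(12) = mex{3,2,1,2} = 0
G(13) = mex{0,3,2,3} = 1
G(14) = mex{1,0,3,0} = 2
G(15) = mex{2,1,0,1} = 3
G(16) = mex{3,2,1,2} = 0
G(17) = mex{0,3,2,3} = 1
G(18) = mex{1,0,3,0} = 2
G(19) = mex{2,1,0,1} = 3
G(20) = mex{3,2,1,2} = 0

0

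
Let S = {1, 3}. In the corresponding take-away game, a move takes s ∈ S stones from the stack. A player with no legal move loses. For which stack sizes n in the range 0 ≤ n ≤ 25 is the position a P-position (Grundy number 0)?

0, 2, 4, 6, 8, 10, 12, 14, 16, 18, 20, 22, 24

G(0) = 0
G(1) = mex{0} = 1
G(2) = mex{1} = 0
G(3) = mex{0,0} = 1
G(4) = mex{1,1} = 0
G(5) = mex{0,0} = 1
G(6) = mex{1,1} = 0
G(7) = mex{0,0} = 1
G(8) = mex{1,1} = 0
G(9) = mex{0,0} = 1
G(10) = mex{1,1} = 0
G(11) = mex{0,0} = 1
G(12) = mex{1,1} = 0
G(13) = mex{0,0} = 1
G(14) = mex{1,1} = 0
G(15) = mex{0,0} = 1
G(16) = mex{1,1} = 0
G(17) = mex{0,0} = 1
G(18) = mex{1,1} = 0
G(19) = mex{0,0} = 1
G(20) = mex{1,1} = 0
G(21) = mex{0,0} = 1
G(22) = mex{1,1} = 0
G(23) = mex{0,0} = 1
G(24) = mex{1,1} = 0
G(25) = mex{0,0} = 1
P-positions are exactly the n with G(n) = 0.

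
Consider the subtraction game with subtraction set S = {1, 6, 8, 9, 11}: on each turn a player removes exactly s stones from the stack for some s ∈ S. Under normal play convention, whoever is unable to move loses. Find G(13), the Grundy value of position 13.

n :  0  1  2  3  4  5  6  7  8  9 10 11 12 13
G :  0  1  0  1  0  1  2  0  1  2  3  2  3  2

2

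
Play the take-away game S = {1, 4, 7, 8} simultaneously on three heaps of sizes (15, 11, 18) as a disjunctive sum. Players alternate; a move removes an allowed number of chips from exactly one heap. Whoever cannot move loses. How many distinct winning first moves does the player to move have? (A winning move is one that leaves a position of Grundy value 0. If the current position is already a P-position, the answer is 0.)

All heaps use S = {1, 4, 7, 8}:
G(0) = 0
G(1) = mex{0} = 1
G(2) = mex{1} = 0
G(3) = mex{0} = 1
G(4) = mex{1,0} = 2
G(5) = mex{2,1} = 0
G(6) = mex{0,0} = 1
G(7) = mex{1,1,0} = 2
G(8) = mex{2,2,1,0} = 3
G(9) = mex{3,0,0,1} = 2
G(10) = mex{2,1,1,0} = 3
G(11) = mex{3,2,2,1} = 0
G(12) = mex{0,3,0,2} = 1
G(13) = mex{1,2,1,0} = 3
G(14) = mex{3,3,2,1} = 0
G(15) = mex{0,0,3,2} = 1
G(16) = mex{1,1,2,3} = 0
G(17) = mex{0,3,3,2} = 1
G(18) = mex{1,0,0,3} = 2
Heap A: G(15) = 1.
Heap B: G(11) = 0.
Heap C: G(18) = 2.
Combined Grundy value = 1 ⊕ 0 ⊕ 2 = 3.
A winning move leaves total XOR = 0, i.e. changes one component's Grundy value g to g ⊕ X where X is the current total.
Heap A: need g' = 1⊕3 = 2. Options: 15−1→G=0, 15−4→G=0, 15−7→G=3, 15−8→G=2. Hits: 1.
Heap B: need g' = 0⊕3 = 3. Options: 11−1→G=3, 11−4→G=2, 11−7→G=2, 11−8→G=1. Hits: 1.
Heap C: need g' = 2⊕3 = 1. Options: 18−1→G=1, 18−4→G=0, 18−7→G=0, 18−8→G=3. Hits: 1.

3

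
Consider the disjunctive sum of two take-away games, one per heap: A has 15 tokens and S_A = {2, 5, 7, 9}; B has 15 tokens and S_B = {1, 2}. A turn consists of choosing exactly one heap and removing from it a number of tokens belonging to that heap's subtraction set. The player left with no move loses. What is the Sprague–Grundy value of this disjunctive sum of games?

0

Heap A, S = {2, 5, 7, 9}:
G(0) = 0
G(1) = mex{} = 0
G(2) = mex{0} = 1
G(3) = mex{0} = 1
G(4) = mex{1} = 0
G(5) = mex{1,0} = 2
G(6) = mex{0,0} = 1
G(7) = mex{2,1,0} = 3
G(8) = mex{1,1,0} = 2
G(9) = mex{3,0,1,0} = 2
G(10) = mex{2,2,1,0} = 3
G(11) = mex{2,1,0,1} = 3
G(12) = mex{3,3,2,1} = 0
G(13) = mex{3,2,1,0} = 4
G(14) = mex{0,2,3,2} = 1
G(15) = mex{4,3,2,1} = 0
G_A(15) = 0.
Heap B, S = {1, 2}:
n :  0  1  2  3  4  5  6  7  8  9 10 11 12 13 14 15
G :  0  1  2  0  1  2  0  1  2  0  1  2  0  1  2  0
G_B(15) = 0.
Combined Grundy value = 0 ⊕ 0 = 0.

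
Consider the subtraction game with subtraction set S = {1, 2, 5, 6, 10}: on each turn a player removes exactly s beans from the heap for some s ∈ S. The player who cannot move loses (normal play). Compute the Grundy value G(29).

n :  0  1  2  3  4  5  6  7  8  9 10 11 12 13 14 15 16 17 18 19 20 21 22 23 24 25 26 27 28 29
G :  0  1  2  0  1  2  3  0  1  2  3  0  1  2  0  1  2  3  0  1  2  3  0  1  2  0  1  2  3  0

0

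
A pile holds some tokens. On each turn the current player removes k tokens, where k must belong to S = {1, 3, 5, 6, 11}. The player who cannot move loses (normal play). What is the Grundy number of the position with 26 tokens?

n :  0  1  2  3  4  5  6  7  8  9 10 11 12 13 14 15 16 17 18 19 20 21 22 23 24 25 26
G :  0  1  0  1  0  1  2  3  2  3  2  3  0  1  0  1  0  1  2  3  2  3  2  3  0  1  0

0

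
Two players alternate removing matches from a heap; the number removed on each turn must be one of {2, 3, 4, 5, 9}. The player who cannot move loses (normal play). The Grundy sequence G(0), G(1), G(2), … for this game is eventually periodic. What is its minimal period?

7

n :  0  1  2  3  4  5  6  7  8  9 10 11 12 13 14 15 16 17
G :  0  0  1  1  2  2  3  0  0  1  1  2  2  3  0  0  1  1
G(n+7) = G(n) holds for n = 0,…,8 (a full window of length max(S) = 9), so the sequence is purely periodic with period 7.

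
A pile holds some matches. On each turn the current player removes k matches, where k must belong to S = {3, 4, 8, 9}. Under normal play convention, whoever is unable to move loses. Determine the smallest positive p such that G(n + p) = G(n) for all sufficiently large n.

12

n :  0  1  2  3  4  5  6  7  8  9 10 11 12 13 14 15 16 17 18 19 20 21 22 23 24 25
G :  0  0  0  1  1  1  2  0  2  3  1  3  0  0  0  1  1  1  2  0  2  3  1  3  0  0
G(n+12) = G(n) holds for n = 0,…,8 (a full window of length max(S) = 9), so the sequence is purely periodic with period 12.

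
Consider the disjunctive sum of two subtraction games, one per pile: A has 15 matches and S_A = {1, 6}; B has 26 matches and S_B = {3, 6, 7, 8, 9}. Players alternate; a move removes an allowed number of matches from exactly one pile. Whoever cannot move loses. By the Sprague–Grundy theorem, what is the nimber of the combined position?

1

Pile A, S = {1, 6}:
G(0) = 0
G(1) = mex{0} = 1
G(2) = mex{1} = 0
G(3) = mex{0} = 1
G(4) = mex{1} = 0
G(5) = mex{0} = 1
G(6) = mex{1,0} = 2
G(7) = mex{2,1} = 0
G(8) = mex{0,0} = 1
G(9) = mex{1,1} = 0
G(10) = mex{0,0} = 1
G(11) = mex{1,1} = 0
G(12) = mex{0,2} = 1
G(13) = mex{1,0} = 2
G(14) = mex{2,1} = 0
G(15) = mex{0,0} = 1
G_A(15) = 1.
Pile B, S = {3, 6, 7, 8, 9}:
G(0) = 0
G(1) = mex{} = 0
G(2) = mex{} = 0
G(3) = mex{0} = 1
G(4) = mex{0} = 1
G(5) = mex{0} = 1
G(6) = mex{1,0} = 2
G(7) = mex{1,0,0} = 2
G(8) = mex{1,0,0,0} = 2
G(9) = mex{2,1,0,0,0} = 3
G(10) = mex{2,1,1,0,0} = 3
G(11) = mex{2,1,1,1,0} = 3
G(12) = mex{3,2,1,1,1} = 0
G(13) = mex{3,2,2,1,1} = 0
G(14) = mex{3,2,2,2,1} = 0
G(15) = mex{0,3,2,2,2} = 1
G(16) = mex{0,3,3,2,2} = 1
G(17) = mex{0,3,3,3,2} = 1
G(18) = mex{1,0,3,3,3} = 2
G(19) = mex{1,0,0,3,3} = 2
G(20) = mex{1,0,0,0,3} = 2
G(21) = mex{2,1,0,0,0} = 3
G(22) = mex{2,1,1,0,0} = 3
G(23) = mex{2,1,1,1,0} = 3
G(24) = mex{3,2,1,1,1} = 0
G(25) = mex{3,2,2,1,1} = 0
G(26) = mex{3,2,2,2,1} = 0
G_B(26) = 0.
Combined Grundy value = 1 ⊕ 0 = 1.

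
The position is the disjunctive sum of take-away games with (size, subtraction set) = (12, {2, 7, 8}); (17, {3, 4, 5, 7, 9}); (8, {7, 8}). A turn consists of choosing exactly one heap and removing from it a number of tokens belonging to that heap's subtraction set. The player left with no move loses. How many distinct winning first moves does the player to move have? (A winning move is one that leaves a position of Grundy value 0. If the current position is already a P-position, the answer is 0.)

8

Heap A, S = {2, 7, 8}:
n :  0  1  2  3  4  5  6  7  8  9 10 11 12
G :  0  0  1  1  0  0  1  1  2  2  0  3  1
G_A(12) = 1.
Heap B, S = {3, 4, 5, 7, 9}:
n :  0  1  2  3  4  5  6  7  8  9 10 11 12 13 14 15 16 17
G :  0  0  0  1  1  1  2  2  2  3  3  3  0  0  0  1  1  1
G_B(17) = 1.
Heap C, S = {7, 8}:
G(0) = 0
G(1) = mex{} = 0
G(2) = mex{} = 0
G(3) = mex{} = 0
G(4) = mex{} = 0
G(5) = mex{} = 0
G(6) = mex{} = 0
G(7) = mex{0} = 1
G(8) = mex{0,0} = 1
G_C(8) = 1.
Combined Grundy value = 1 ⊕ 1 ⊕ 1 = 1.
A winning move leaves total XOR = 0, i.e. changes one component's Grundy value g to g ⊕ X where X is the current total.
Heap A: need g' = 1⊕1 = 0. Options: 12−2→G=0, 12−7→G=0, 12−8→G=0. Hits: 3.
Heap B: need g' = 1⊕1 = 0. Options: 17−3→G=0, 17−4→G=0, 17−5→G=0, 17−7→G=3, 17−9→G=2. Hits: 3.
Heap C: need g' = 1⊕1 = 0. Options: 8−7→G=0, 8−8→G=0. Hits: 2.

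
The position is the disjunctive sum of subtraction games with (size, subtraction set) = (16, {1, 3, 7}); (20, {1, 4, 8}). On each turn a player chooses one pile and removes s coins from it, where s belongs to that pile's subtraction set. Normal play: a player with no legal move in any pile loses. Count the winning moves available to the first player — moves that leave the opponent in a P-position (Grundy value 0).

Pile A, S = {1, 3, 7}:
n :  0  1  2  3  4  5  6  7  8  9 10 11 12 13 14 15 16
G :  0  1  0  1  0  1  0  1  0  1  0  1  0  1  0  1  0
G_A(16) = 0.
Pile B, S = {1, 4, 8}:
G(0) = 0
G(1) = mex{0} = 1
G(2) = mex{1} = 0
G(3) = mex{0} = 1
G(4) = mex{1,0} = 2
G(5) = mex{2,1} = 0
G(6) = mex{0,0} = 1
G(7) = mex{1,1} = 0
G(8) = mex{0,2,0} = 1
G(9) = mex{1,0,1} = 2
G(10) = mex{2,1,0} = 3
G(11) = mex{3,0,1} = 2
G(12) = mex{2,1,2} = 0
G(13) = mex{0,2,0} = 1
G(14) = mex{1,3,1} = 0
G(15) = mex{0,2,0} = 1
G(16) = mex{1,0,1} = 2
G(17) = mex{2,1,2} = 0
G(18) = mex{0,0,3} = 1
G(19) = mex{1,1,2} = 0
G(20) = mex{0,2,0} = 1
G_B(20) = 1.
Combined Grundy value = 0 ⊕ 1 = 1.
A winning move leaves total XOR = 0, i.e. changes one component's Grundy value g to g ⊕ X where X is the current total.
Pile A: need g' = 0⊕1 = 1. Options: 16−1→G=1, 16−3→G=1, 16−7→G=1. Hits: 3.
Pile B: need g' = 1⊕1 = 0. Options: 20−1→G=0, 20−4→G=2, 20−8→G=0. Hits: 2.

5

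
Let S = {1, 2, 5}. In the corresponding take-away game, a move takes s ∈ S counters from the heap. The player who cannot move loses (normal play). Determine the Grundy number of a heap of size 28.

n :  0  1  2  3  4  5  6  7  8  9 10 11 12 13 14 15 16 17 18 19 20 21 22 23 24 25 26 27 28
G :  0  1  2  0  1  2  0  1  2  0  1  2  0  1  2  0  1  2  0  1  2  0  1  2  0  1  2  0  1

1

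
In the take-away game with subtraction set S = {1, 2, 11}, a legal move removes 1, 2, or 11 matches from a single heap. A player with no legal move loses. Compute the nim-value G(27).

0

G(0) = 0
G(1) = mex{0} = 1
G(2) = mex{1,0} = 2
G(3) = mex{2,1} = 0
G(4) = mex{0,2} = 1
G(5) = mex{1,0} = 2
G(6) = mex{2,1} = 0
G(7) = mex{0,2} = 1
G(8) = mex{1,0} = 2
G(9) = mex{2,1} = 0
G(10) = mex{0,2} = 1
G(11) = mex{1,0,0} = 2
G(12) = mex{2,1,1} = 0
G(13) = mex{0,2,2} = 1
G(14) = mex{1,0,0} = 2
G(15) = mex{2,1,1} = 0
G(16) = mex{0,2,2} = 1
G(17) = mex{1,0,0} = 2
G(18) = mex{2,1,1} = 0
G(19) = mex{0,2,2} = 1
G(20) = mex{1,0,0} = 2
G(21) = mex{2,1,1} = 0
G(22) = mex{0,2,2} = 1
G(23) = mex{1,0,0} = 2
G(24) = mex{2,1,1} = 0
G(25) = mex{0,2,2} = 1
G(26) = mex{1,0,0} = 2
G(27) = mex{2,1,1} = 0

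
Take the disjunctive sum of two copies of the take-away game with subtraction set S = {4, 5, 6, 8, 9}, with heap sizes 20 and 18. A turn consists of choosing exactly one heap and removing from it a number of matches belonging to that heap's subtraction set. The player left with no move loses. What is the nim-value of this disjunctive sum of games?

0

All heaps use S = {4, 5, 6, 8, 9}:
G(0) = 0
G(1) = mex{} = 0
G(2) = mex{} = 0
G(3) = mex{} = 0
G(4) = mex{0} = 1
G(5) = mex{0,0} = 1
G(6) = mex{0,0,0} = 1
G(7) = mex{0,0,0} = 1
G(8) = mex{1,0,0,0} = 2
G(9) = mex{1,1,0,0,0} = 2
G(10) = mex{1,1,1,0,0} = 2
G(11) = mex{1,1,1,0,0} = 2
G(12) = mex{2,1,1,1,0} = 3
G(13) = mex{2,2,1,1,1} = 0
G(14) = mex{2,2,2,1,1} = 0
G(15) = mex{2,2,2,1,1} = 0
G(16) = mex{3,2,2,2,1} = 0
G(17) = mex{0,3,2,2,2} = 1
G(18) = mex{0,0,3,2,2} = 1
G(19) = mex{0,0,0,2,2} = 1
G(20) = mex{0,0,0,3,2} = 1
Heap A: G(20) = 1.
Heap B: G(18) = 1.
Combined Grundy value = 1 ⊕ 1 = 0.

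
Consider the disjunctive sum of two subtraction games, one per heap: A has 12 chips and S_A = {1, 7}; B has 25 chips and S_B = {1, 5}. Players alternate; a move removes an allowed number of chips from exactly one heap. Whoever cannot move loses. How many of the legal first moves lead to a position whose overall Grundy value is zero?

4

Heap A, S = {1, 7}:
n :  0  1  2  3  4  5  6  7  8  9 10 11 12
G :  0  1  0  1  0  1  0  1  0  1  0  1  0
G_A(12) = 0.
Heap B, S = {1, 5}:
G(0) = 0
G(1) = mex{0} = 1
G(2) = mex{1} = 0
G(3) = mex{0} = 1
G(4) = mex{1} = 0
G(5) = mex{0,0} = 1
G(6) = mex{1,1} = 0
G(7) = mex{0,0} = 1
G(8) = mex{1,1} = 0
G(9) = mex{0,0} = 1
G(10) = mex{1,1} = 0
G(11) = mex{0,0} = 1
G(12) = mex{1,1} = 0
G(13) = mex{0,0} = 1
G(14) = mex{1,1} = 0
G(15) = mex{0,0} = 1
G(16) = mex{1,1} = 0
G(17) = mex{0,0} = 1
G(18) = mex{1,1} = 0
G(19) = mex{0,0} = 1
G(20) = mex{1,1} = 0
G(21) = mex{0,0} = 1
G(22) = mex{1,1} = 0
G(23) = mex{0,0} = 1
G(24) = mex{1,1} = 0
G(25) = mex{0,0} = 1
G_B(25) = 1.
Combined Grundy value = 0 ⊕ 1 = 1.
A winning move leaves total XOR = 0, i.e. changes one component's Grundy value g to g ⊕ X where X is the current total.
Heap A: need g' = 0⊕1 = 1. Options: 12−1→G=1, 12−7→G=1. Hits: 2.
Heap B: need g' = 1⊕1 = 0. Options: 25−1→G=0, 25−5→G=0. Hits: 2.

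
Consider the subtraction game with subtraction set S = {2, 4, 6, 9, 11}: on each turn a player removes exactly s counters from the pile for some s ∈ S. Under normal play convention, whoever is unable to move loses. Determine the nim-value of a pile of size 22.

G(0) = 0
G(1) = mex{} = 0
G(2) = mex{0} = 1
G(3) = mex{0} = 1
G(4) = mex{1,0} = 2
G(5) = mex{1,0} = 2
G(6) = mex{2,1,0} = 3
G(7) = mex{2,1,0} = 3
G(8) = mex{3,2,1} = 0
G(9) = mex{3,2,1,0} = 4
G(10) = mex{0,3,2,0} = 1
G(11) = mex{4,3,2,1,0} = 5
G(12) = mex{1,0,3,1,0} = 2
G(13) = mex{5,4,3,2,1} = 0
G(14) = mex{2,1,0,2,1} = 3
G(15) = mex{0,5,4,3,2} = 1
G(16) = mex{3,2,1,3,2} = 0
G(17) = mex{1,0,5,0,3} = 2
G(18) = mex{0,3,2,4,3} = 1
G(19) = mex{2,1,0,1,0} = 3
G(20) = mex{1,0,3,5,4} = 2
G(21) = mex{3,2,1,2,1} = 0
G(22) = mex{2,1,0,0,5} = 3

3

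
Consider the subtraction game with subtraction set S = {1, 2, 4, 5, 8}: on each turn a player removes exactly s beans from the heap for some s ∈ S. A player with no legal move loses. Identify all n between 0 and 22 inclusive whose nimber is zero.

0, 3, 6, 9, 12, 15, 18, 21

n :  0  1  2  3  4  5  6  7  8  9 10 11 12 13 14 15 16 17 18 19 20 21 22
G :  0  1  2  0  1  2  0  1  2  0  1  2  0  1  2  0  1  2  0  1  2  0  1
P-positions are exactly the n with G(n) = 0.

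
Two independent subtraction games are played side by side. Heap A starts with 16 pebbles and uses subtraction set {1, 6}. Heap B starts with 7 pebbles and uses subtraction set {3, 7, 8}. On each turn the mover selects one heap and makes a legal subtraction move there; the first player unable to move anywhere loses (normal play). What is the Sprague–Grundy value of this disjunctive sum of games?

Heap A, S = {1, 6}:
n :  0  1  2  3  4  5  6  7  8  9 10 11 12 13 14 15 16
G :  0  1  0  1  0  1  2  0  1  0  1  0  1  2  0  1  0
G_A(16) = 0.
Heap B, S = {3, 7, 8}:
n : 0 1 2 3 4 5 6 7
G : 0 0 0 1 1 1 0 2
G_B(7) = 2.
Combined Grundy value = 0 ⊕ 2 = 2.

2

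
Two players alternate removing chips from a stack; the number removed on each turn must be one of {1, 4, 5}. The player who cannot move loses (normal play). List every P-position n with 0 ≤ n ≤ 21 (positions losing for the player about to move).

G(0) = 0
G(1) = mex{0} = 1
G(2) = mex{1} = 0
G(3) = mex{0} = 1
G(4) = mex{1,0} = 2
G(5) = mex{2,1,0} = 3
G(6) = mex{3,0,1} = 2
G(7) = mex{2,1,0} = 3
G(8) = mex{3,2,1} = 0
G(9) = mex{0,3,2} = 1
G(10) = mex{1,2,3} = 0
G(11) = mex{0,3,2} = 1
G(12) = mex{1,0,3} = 2
G(13) = mex{2,1,0} = 3
G(14) = mex{3,0,1} = 2
G(15) = mex{2,1,0} = 3
G(16) = mex{3,2,1} = 0
G(17) = mex{0,3,2} = 1
G(18) = mex{1,2,3} = 0
G(19) = mex{0,3,2} = 1
G(20) = mex{1,0,3} = 2
G(21) = mex{2,1,0} = 3
P-positions are exactly the n with G(n) = 0.

0, 2, 8, 10, 16, 18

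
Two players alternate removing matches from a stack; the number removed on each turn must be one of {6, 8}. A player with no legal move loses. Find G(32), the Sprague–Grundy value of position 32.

0

G(0) = 0
G(1) = mex{} = 0
G(2) = mex{} = 0
G(3) = mex{} = 0
G(4) = mex{} = 0
G(5) = mex{} = 0
G(6) = mex{0} = 1
G(7) = mex{0} = 1
G(8) = mex{0,0} = 1
G(9) = mex{0,0} = 1
G(10) = mex{0,0} = 1
G(11) = mex{0,0} = 1
G(12) = mex{1,0} = 2
G(13) = mex{1,0} = 2
G(14) = mex{1,1} = 0
G(15) = mex{1,1} = 0
G(16) = mex{1,1} = 0
G(17) = mex{1,1} = 0
G(18) = mex{2,1} = 0
G(19) = mex{2,1} = 0
G(20) = mex{0,2} = 1
G(21) = mex{0,2} = 1
G(22) = mex{0,0} = 1
G(23) = mex{0,0} = 1
G(24) = mex{0,0} = 1
G(25) = mex{0,0} = 1
G(26) = mex{1,0} = 2
G(27) = mex{1,0} = 2
G(28) = mex{1,1} = 0
G(29) = mex{1,1} = 0
G(30) = mex{1,1} = 0
G(31) = mex{1,1} = 0
G(32) = mex{2,1} = 0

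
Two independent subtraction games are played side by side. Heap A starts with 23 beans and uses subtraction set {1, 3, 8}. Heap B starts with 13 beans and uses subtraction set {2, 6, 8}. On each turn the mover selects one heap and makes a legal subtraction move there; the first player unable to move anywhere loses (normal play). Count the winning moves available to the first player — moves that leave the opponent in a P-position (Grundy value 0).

Heap A, S = {1, 3, 8}:
G(0) = 0
G(1) = mex{0} = 1
G(2) = mex{1} = 0
G(3) = mex{0,0} = 1
G(4) = mex{1,1} = 0
G(5) = mex{0,0} = 1
G(6) = mex{1,1} = 0
G(7) = mex{0,0} = 1
G(8) = mex{1,1,0} = 2
G(9) = mex{2,0,1} = 3
G(10) = mex{3,1,0} = 2
G(11) = mex{2,2,1} = 0
G(12) = mex{0,3,0} = 1
G(13) = mex{1,2,1} = 0
G(14) = mex{0,0,0} = 1
G(15) = mex{1,1,1} = 0
G(16) = mex{0,0,2} = 1
G(17) = mex{1,1,3} = 0
G(18) = mex{0,0,2} = 1
G(19) = mex{1,1,0} = 2
G(20) = mex{2,0,1} = 3
G(21) = mex{3,1,0} = 2
G(22) = mex{2,2,1} = 0
G(23) = mex{0,3,0} = 1
G_A(23) = 1.
Heap B, S = {2, 6, 8}:
n :  0  1  2  3  4  5  6  7  8  9 10 11 12 13
G :  0  0  1  1  0  0  1  1  2  2  3  3  2  2
G_B(13) = 2.
Combined Grundy value = 1 ⊕ 2 = 3.
A winning move leaves total XOR = 0, i.e. changes one component's Grundy value g to g ⊕ X where X is the current total.
Heap A: need g' = 1⊕3 = 2. Options: 23−1→G=0, 23−3→G=3, 23−8→G=0. Hits: 0.
Heap B: need g' = 2⊕3 = 1. Options: 13−2→G=3, 13−6→G=1, 13−8→G=0. Hits: 1.

1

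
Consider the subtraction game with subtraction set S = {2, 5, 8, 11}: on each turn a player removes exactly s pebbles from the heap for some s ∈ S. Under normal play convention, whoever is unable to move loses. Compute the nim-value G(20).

n :  0  1  2  3  4  5  6  7  8  9 10 11 12 13 14 15 16 17 18 19 20
G :  0  0  1  1  0  2  1  0  2  1  0  2  1  0  0  1  1  0  2  1  0

0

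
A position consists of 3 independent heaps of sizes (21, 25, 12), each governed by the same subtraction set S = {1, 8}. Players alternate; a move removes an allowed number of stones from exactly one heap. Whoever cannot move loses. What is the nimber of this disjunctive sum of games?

All heaps use S = {1, 8}:
G(0) = 0
G(1) = mex{0} = 1
G(2) = mex{1} = 0
G(3) = mex{0} = 1
G(4) = mex{1} = 0
G(5) = mex{0} = 1
G(6) = mex{1} = 0
G(7) = mex{0} = 1
G(8) = mex{1,0} = 2
G(9) = mex{2,1} = 0
G(10) = mex{0,0} = 1
G(11) = mex{1,1} = 0
G(12) = mex{0,0} = 1
G(13) = mex{1,1} = 0
G(14) = mex{0,0} = 1
G(15) = mex{1,1} = 0
G(16) = mex{0,2} = 1
G(17) = mex{1,0} = 2
G(18) = mex{2,1} = 0
G(19) = mex{0,0} = 1
G(20) = mex{1,1} = 0
G(21) = mex{0,0} = 1
G(22) = mex{1,1} = 0
G(23) = mex{0,0} = 1
G(24) = mex{1,1} = 0
G(25) = mex{0,2} = 1
Heap A: G(21) = 1.
Heap B: G(25) = 1.
Heap C: G(12) = 1.
Combined Grundy value = 1 ⊕ 1 ⊕ 1 = 1.

1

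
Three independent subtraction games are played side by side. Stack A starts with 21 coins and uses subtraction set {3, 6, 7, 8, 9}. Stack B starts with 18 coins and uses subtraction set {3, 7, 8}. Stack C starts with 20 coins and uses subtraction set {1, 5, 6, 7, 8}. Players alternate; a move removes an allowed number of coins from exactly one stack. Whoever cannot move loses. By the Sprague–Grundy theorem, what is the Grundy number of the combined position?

2

Stack A, S = {3, 6, 7, 8, 9}:
n :  0  1  2  3  4  5  6  7  8  9 10 11 12 13 14 15 16 17 18 19 20 21
G :  0  0  0  1  1  1  2  2  2  3  3  3  0  0  0  1  1  1  2  2  2  3
G_A(21) = 3.
Stack B, S = {3, 7, 8}:
G(0) = 0
G(1) = mex{} = 0
G(2) = mex{} = 0
G(3) = mex{0} = 1
G(4) = mex{0} = 1
G(5) = mex{0} = 1
G(6) = mex{1} = 0
G(7) = mex{1,0} = 2
G(8) = mex{1,0,0} = 2
G(9) = mex{0,0,0} = 1
G(10) = mex{2,1,0} = 3
G(11) = mex{2,1,1} = 0
G(12) = mex{1,1,1} = 0
G(13) = mex{3,0,1} = 2
G(14) = mex{0,2,0} = 1
G(15) = mex{0,2,2} = 1
G(16) = mex{2,1,2} = 0
G(17) = mex{1,3,1} = 0
G(18) = mex{1,0,3} = 2
G_B(18) = 2.
Stack C, S = {1, 5, 6, 7, 8}:
G(0) = 0
G(1) = mex{0} = 1
G(2) = mex{1} = 0
G(3) = mex{0} = 1
G(4) = mex{1} = 0
G(5) = mex{0,0} = 1
G(6) = mex{1,1,0} = 2
G(7) = mex{2,0,1,0} = 3
G(8) = mex{3,1,0,1,0} = 2
G(9) = mex{2,0,1,0,1} = 3
G(10) = mex{3,1,0,1,0} = 2
G(11) = mex{2,2,1,0,1} = 3
G(12) = mex{3,3,2,1,0} = 4
G(13) = mex{4,2,3,2,1} = 0
G(14) = mex{0,3,2,3,2} = 1
G(15) = mex{1,2,3,2,3} = 0
G(16) = mex{0,3,2,3,2} = 1
G(17) = mex{1,4,3,2,3} = 0
G(18) = mex{0,0,4,3,2} = 1
G(19) = mex{1,1,0,4,3} = 2
G(20) = mex{2,0,1,0,4} = 3
G_C(20) = 3.
Combined Grundy value = 3 ⊕ 2 ⊕ 3 = 2.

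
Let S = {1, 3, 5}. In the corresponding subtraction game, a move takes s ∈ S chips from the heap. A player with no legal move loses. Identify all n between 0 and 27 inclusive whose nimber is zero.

n :  0  1  2  3  4  5  6  7  8  9 10 11 12 13 14 15 16 17 18 19 20 21 22 23 24 25 26 27
G :  0  1  0  1  0  1  0  1  0  1  0  1  0  1  0  1  0  1  0  1  0  1  0  1  0  1  0  1
P-positions are exactly the n with G(n) = 0.

0, 2, 4, 6, 8, 10, 12, 14, 16, 18, 20, 22, 24, 26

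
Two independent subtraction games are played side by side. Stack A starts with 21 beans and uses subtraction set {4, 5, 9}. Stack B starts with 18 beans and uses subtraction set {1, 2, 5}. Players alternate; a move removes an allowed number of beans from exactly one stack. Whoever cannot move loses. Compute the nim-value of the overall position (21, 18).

2

Stack A, S = {4, 5, 9}:
n :  0  1  2  3  4  5  6  7  8  9 10 11 12 13 14 15 16 17 18 19 20 21
G :  0  0  0  0  1  1  1  1  2  2  2  2  3  0  0  0  0  1  1  1  1  2
G_A(21) = 2.
Stack B, S = {1, 2, 5}:
G(0) = 0
G(1) = mex{0} = 1
G(2) = mex{1,0} = 2
G(3) = mex{2,1} = 0
G(4) = mex{0,2} = 1
G(5) = mex{1,0,0} = 2
G(6) = mex{2,1,1} = 0
G(7) = mex{0,2,2} = 1
G(8) = mex{1,0,0} = 2
G(9) = mex{2,1,1} = 0
G(10) = mex{0,2,2} = 1
G(11) = mex{1,0,0} = 2
G(12) = mex{2,1,1} = 0
G(13) = mex{0,2,2} = 1
G(14) = mex{1,0,0} = 2
G(15) = mex{2,1,1} = 0
G(16) = mex{0,2,2} = 1
G(17) = mex{1,0,0} = 2
G(18) = mex{2,1,1} = 0
G_B(18) = 0.
Combined Grundy value = 2 ⊕ 0 = 2.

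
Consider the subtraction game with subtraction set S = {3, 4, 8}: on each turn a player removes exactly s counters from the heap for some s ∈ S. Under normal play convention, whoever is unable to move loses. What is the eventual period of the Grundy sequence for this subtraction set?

12

n :  0  1  2  3  4  5  6  7  8  9 10 11 12 13 14 15 16 17 18 19 20 21 22 23 24 25
G :  0  0  0  1  1  1  2  0  2  3  1  3  0  0  0  1  1  1  2  0  2  3  1  3  0  0
G(n+12) = G(n) holds for n = 0,…,7 (a full window of length max(S) = 8), so the sequence is purely periodic with period 12.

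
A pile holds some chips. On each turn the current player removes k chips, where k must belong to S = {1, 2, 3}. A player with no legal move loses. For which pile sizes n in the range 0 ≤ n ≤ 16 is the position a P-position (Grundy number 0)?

n :  0  1  2  3  4  5  6  7  8  9 10 11 12 13 14 15 16
G :  0  1  2  3  0  1  2  3  0  1  2  3  0  1  2  3  0
P-positions are exactly the n with G(n) = 0.

0, 4, 8, 12, 16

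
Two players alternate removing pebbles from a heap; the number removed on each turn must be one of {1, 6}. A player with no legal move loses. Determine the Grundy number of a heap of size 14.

0

n :  0  1  2  3  4  5  6  7  8  9 10 11 12 13 14
G :  0  1  0  1  0  1  2  0  1  0  1  0  1  2  0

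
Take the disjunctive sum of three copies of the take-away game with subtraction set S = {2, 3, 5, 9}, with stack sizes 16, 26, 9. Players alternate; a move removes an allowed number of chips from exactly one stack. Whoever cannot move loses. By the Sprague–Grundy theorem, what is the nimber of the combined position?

2

All stacks use S = {2, 3, 5, 9}:
n :  0  1  2  3  4  5  6  7  8  9 10 11 12 13 14 15 16 17 18 19 20 21 22 23 24 25 26
G :  0  0  1  1  2  2  3  0  0  1  1  2  2  3  0  0  1  1  2  2  3  0  0  1  1  2  2
Stack A: G(16) = 1.
Stack B: G(26) = 2.
Stack C: G(9) = 1.
Combined Grundy value = 1 ⊕ 2 ⊕ 1 = 2.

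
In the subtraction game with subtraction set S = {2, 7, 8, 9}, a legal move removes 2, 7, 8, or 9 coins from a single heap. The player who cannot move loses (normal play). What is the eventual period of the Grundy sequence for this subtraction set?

15

n :  0  1  2  3  4  5  6  7  8  9 10 11 12 13 14 15 16 17 18 19 20 21 22 23 24 25 26 27 28 29 30 31
G :  0  0  1  1  0  0  1  1  2  2  3  3  2  2  3  0  0  1  1  0  0  1  1  2  2  3  3  2  2  3  0  0
G(n+15) = G(n) holds for n = 0,…,8 (a full window of length max(S) = 9), so the sequence is purely periodic with period 15.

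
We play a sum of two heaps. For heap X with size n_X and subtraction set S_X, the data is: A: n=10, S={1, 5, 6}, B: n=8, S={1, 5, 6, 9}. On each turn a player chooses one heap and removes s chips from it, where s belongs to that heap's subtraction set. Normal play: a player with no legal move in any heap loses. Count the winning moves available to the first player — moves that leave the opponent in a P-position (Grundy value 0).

Heap A, S = {1, 5, 6}:
n :  0  1  2  3  4  5  6  7  8  9 10
G :  0  1  0  1  0  1  2  3  2  3  2
G_A(10) = 2.
Heap B, S = {1, 5, 6, 9}:
G(0) = 0
G(1) = mex{0} = 1
G(2) = mex{1} = 0
G(3) = mex{0} = 1
G(4) = mex{1} = 0
G(5) = mex{0,0} = 1
G(6) = mex{1,1,0} = 2
G(7) = mex{2,0,1} = 3
G(8) = mex{3,1,0} = 2
G_B(8) = 2.
Combined Grundy value = 2 ⊕ 2 = 0.
A winning move leaves total XOR = 0, i.e. changes one component's Grundy value g to g ⊕ X where X is the current total.
Heap A: target g' = 2⊕0 = 2, but every legal move changes the Grundy value (mex property), so 0 moves.
Heap B: target g' = 2⊕0 = 2, but every legal move changes the Grundy value (mex property), so 0 moves.

0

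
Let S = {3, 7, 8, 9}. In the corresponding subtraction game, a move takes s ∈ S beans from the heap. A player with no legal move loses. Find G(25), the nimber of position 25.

n :  0  1  2  3  4  5  6  7  8  9 10 11 12 13 14 15 16 17 18 19 20 21 22 23 24 25
G :  0  0  0  1  1  1  0  2  2  1  3  3  0  2  4  1  0  0  0  1  1  1  0  2  2  1

1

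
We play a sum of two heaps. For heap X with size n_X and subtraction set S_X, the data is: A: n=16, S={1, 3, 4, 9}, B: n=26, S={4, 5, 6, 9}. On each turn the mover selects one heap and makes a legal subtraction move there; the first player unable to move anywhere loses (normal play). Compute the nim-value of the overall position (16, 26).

Heap A, S = {1, 3, 4, 9}:
n :  0  1  2  3  4  5  6  7  8  9 10 11 12 13 14 15 16
G :  0  1  0  1  2  3  2  0  1  4  3  2  0  1  0  1  2
G_A(16) = 2.
Heap B, S = {4, 5, 6, 9}:
G(0) = 0
G(1) = mex{} = 0
G(2) = mex{} = 0
G(3) = mex{} = 0
G(4) = mex{0} = 1
G(5) = mex{0,0} = 1
G(6) = mex{0,0,0} = 1
G(7) = mex{0,0,0} = 1
G(8) = mex{1,0,0} = 2
G(9) = mex{1,1,0,0} = 2
G(10) = mex{1,1,1,0} = 2
G(11) = mex{1,1,1,0} = 2
G(12) = mex{2,1,1,0} = 3
G(13) = mex{2,2,1,1} = 0
G(14) = mex{2,2,2,1} = 0
G(15) = mex{2,2,2,1} = 0
G(16) = mex{3,2,2,1} = 0
G(17) = mex{0,3,2,2} = 1
G(18) = mex{0,0,3,2} = 1
G(19) = mex{0,0,0,2} = 1
G(20) = mex{0,0,0,2} = 1
G(21) = mex{1,0,0,3} = 2
G(22) = mex{1,1,0,0} = 2
G(23) = mex{1,1,1,0} = 2
G(24) = mex{1,1,1,0} = 2
G(25) = mex{2,1,1,0} = 3
G(26) = mex{2,2,1,1} = 0
G_B(26) = 0.
Combined Grundy value = 2 ⊕ 0 = 2.

2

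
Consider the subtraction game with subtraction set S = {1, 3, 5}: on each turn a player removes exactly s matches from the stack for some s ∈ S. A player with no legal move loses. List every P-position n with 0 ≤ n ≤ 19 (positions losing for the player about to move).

0, 2, 4, 6, 8, 10, 12, 14, 16, 18

G(0) = 0
G(1) = mex{0} = 1
G(2) = mex{1} = 0
G(3) = mex{0,0} = 1
G(4) = mex{1,1} = 0
G(5) = mex{0,0,0} = 1
G(6) = mex{1,1,1} = 0
G(7) = mex{0,0,0} = 1
G(8) = mex{1,1,1} = 0
G(9) = mex{0,0,0} = 1
G(10) = mex{1,1,1} = 0
G(11) = mex{0,0,0} = 1
G(12) = mex{1,1,1} = 0
G(13) = mex{0,0,0} = 1
G(14) = mex{1,1,1} = 0
G(15) = mex{0,0,0} = 1
G(16) = mex{1,1,1} = 0
G(17) = mex{0,0,0} = 1
G(18) = mex{1,1,1} = 0
G(19) = mex{0,0,0} = 1
P-positions are exactly the n with G(n) = 0.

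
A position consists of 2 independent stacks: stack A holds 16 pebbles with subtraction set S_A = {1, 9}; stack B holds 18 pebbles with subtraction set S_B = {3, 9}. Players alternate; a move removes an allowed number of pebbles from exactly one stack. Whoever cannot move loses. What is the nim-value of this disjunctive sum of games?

0

Stack A, S = {1, 9}:
G(0) = 0
G(1) = mex{0} = 1
G(2) = mex{1} = 0
G(3) = mex{0} = 1
G(4) = mex{1} = 0
G(5) = mex{0} = 1
G(6) = mex{1} = 0
G(7) = mex{0} = 1
G(8) = mex{1} = 0
G(9) = mex{0,0} = 1
G(10) = mex{1,1} = 0
G(11) = mex{0,0} = 1
G(12) = mex{1,1} = 0
G(13) = mex{0,0} = 1
G(14) = mex{1,1} = 0
G(15) = mex{0,0} = 1
G(16) = mex{1,1} = 0
G_A(16) = 0.
Stack B, S = {3, 9}:
n :  0  1  2  3  4  5  6  7  8  9 10 11 12 13 14 15 16 17 18
G :  0  0  0  1  1  1  0  0  0  1  1  1  0  0  0  1  1  1  0
G_B(18) = 0.
Combined Grundy value = 0 ⊕ 0 = 0.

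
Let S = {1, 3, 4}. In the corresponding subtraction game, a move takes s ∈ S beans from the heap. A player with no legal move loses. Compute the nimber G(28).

n :  0  1  2  3  4  5  6  7  8  9 10 11 12 13 14 15 16 17 18 19 20 21 22 23 24 25 26 27 28
G :  0  1  0  1  2  3  2  0  1  0  1  2  3  2  0  1  0  1  2  3  2  0  1  0  1  2  3  2  0

0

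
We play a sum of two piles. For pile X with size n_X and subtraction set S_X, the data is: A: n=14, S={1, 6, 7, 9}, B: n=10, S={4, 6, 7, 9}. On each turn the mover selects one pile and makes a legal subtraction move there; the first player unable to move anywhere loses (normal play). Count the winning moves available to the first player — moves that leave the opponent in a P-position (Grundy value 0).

3

Pile A, S = {1, 6, 7, 9}:
n :  0  1  2  3  4  5  6  7  8  9 10 11 12 13 14
G :  0  1  0  1  0  1  2  3  2  3  2  3  0  1  0
G_A(14) = 0.
Pile B, S = {4, 6, 7, 9}:
n :  0  1  2  3  4  5  6  7  8  9 10
G :  0  0  0  0  1  1  1  1  2  2  2
G_B(10) = 2.
Combined Grundy value = 0 ⊕ 2 = 2.
A winning move leaves total XOR = 0, i.e. changes one component's Grundy value g to g ⊕ X where X is the current total.
Pile A: need g' = 0⊕2 = 2. Options: 14−1→G=1, 14−6→G=2, 14−7→G=3, 14−9→G=1. Hits: 1.
Pile B: need g' = 2⊕2 = 0. Options: 10−4→G=1, 10−6→G=1, 10−7→G=0, 10−9→G=0. Hits: 2.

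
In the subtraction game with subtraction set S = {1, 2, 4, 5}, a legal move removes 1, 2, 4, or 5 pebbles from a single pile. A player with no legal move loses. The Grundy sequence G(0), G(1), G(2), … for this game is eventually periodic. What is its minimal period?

G(0) = 0
G(1) = mex{0} = 1
G(2) = mex{1,0} = 2
G(3) = mex{2,1} = 0
G(4) = mex{0,2,0} = 1
G(5) = mex{1,0,1,0} = 2
G(6) = mex{2,1,2,1} = 0
G(7) = mex{0,2,0,2} = 1
G(8) = mex{1,0,1,0} = 2
G(9) = mex{2,1,2,1} = 0
G(10) = mex{0,2,0,2} = 1
G(11) = mex{1,0,1,0} = 2
G(12) = mex{2,1,2,1} = 0
G(13) = mex{0,2,0,2} = 1
G(14) = mex{1,0,1,0} = 2
G(n+3) = G(n) holds for n = 0,…,4 (a full window of length max(S) = 5), so the sequence is purely periodic with period 3.

3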